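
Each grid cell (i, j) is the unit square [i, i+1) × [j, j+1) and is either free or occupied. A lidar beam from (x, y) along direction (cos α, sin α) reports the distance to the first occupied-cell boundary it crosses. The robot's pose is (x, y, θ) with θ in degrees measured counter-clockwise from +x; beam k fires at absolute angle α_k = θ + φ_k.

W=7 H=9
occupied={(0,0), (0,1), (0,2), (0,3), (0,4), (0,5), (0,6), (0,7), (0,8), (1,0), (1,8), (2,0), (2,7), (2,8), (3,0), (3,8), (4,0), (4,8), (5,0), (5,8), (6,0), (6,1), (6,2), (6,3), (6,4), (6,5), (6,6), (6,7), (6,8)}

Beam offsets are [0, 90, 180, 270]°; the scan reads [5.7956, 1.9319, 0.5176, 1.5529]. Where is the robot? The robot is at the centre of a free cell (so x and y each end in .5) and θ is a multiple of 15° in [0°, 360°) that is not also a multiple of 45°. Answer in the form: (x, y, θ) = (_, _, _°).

(x, y, θ) = (4.5, 1.5, 105°)

Candidates: 34 free-cell centres × 16 headings = 544 poses. Raycast each; keep the one whose scan matches to 4 dp.
  (4.5, 5.5, 210°): beam 1 = 4.0415 ≠ 5.7956 ✗
  (1.5, 4.5, 30°): beam 1 = 5.1962 ≠ 5.7956 ✗
  (5.5, 7.5, 75°): beam 1 = 0.5176 ≠ 5.7956 ✗
  …
  (4.5, 1.5, 105°): r_1=5.7956, r_2=1.9319, r_3=0.5176, r_4=1.5529 — all match ✓
No second candidate reproduces the full scan.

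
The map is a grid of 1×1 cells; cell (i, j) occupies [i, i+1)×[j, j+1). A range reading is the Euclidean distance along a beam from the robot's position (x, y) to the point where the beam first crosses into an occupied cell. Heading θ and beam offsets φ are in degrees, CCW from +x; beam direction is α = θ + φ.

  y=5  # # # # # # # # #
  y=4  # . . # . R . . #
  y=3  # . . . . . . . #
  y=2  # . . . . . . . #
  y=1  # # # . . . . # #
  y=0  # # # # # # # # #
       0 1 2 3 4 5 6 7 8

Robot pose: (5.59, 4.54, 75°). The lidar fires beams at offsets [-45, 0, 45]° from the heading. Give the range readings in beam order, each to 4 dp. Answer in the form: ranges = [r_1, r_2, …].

beam 1: φ=-45°, α=30°
  d=(0.8660,0.5000)  start (5,4)  tX=0.4734 tY=0.9200  stride 1/|dx|=1.1547 1/|dy|=2.0000
    cross x-line → (6,4), t=0.4734
    cross y-line → (6,5), t=0.9200 (wall)
  → r_1 = 0.9200
beam 2: φ=0°, α=75°
  d=(0.2588,0.9659)  start (5,4)  tX=1.5841 tY=0.4762  stride 1/|dx|=3.8637 1/|dy|=1.0353
    cross y-line → (5,5), t=0.4762 (wall)
  → r_2 = 0.4762
beam 3: φ=45°, α=120°
  d=(-0.5000,0.8660)  start (5,4)  tX=1.1800 tY=0.5312  stride 1/|dx|=2.0000 1/|dy|=1.1547
    cross y-line → (5,5), t=0.5312 (wall)
  → r_3 = 0.5312

ranges = [0.9200, 0.4762, 0.5312]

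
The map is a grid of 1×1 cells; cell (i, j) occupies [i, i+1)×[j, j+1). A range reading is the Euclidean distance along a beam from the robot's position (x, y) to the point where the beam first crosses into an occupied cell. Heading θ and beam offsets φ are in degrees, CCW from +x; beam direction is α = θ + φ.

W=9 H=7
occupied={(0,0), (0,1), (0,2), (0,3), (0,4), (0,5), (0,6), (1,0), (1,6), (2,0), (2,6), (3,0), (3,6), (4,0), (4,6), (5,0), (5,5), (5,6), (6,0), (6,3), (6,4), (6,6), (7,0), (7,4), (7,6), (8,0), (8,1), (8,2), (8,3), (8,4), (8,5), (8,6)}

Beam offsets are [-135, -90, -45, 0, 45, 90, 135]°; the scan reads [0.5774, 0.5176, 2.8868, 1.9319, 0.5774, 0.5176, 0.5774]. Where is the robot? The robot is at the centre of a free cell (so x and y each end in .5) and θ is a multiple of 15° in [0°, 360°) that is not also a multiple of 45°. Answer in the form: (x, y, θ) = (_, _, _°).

(x, y, θ) = (7.5, 3.5, 285°)

Candidates: 31 free-cell centres × 16 headings = 496 poses. Raycast each; keep the one whose scan matches to 4 dp.
  (1.5, 5.5, 105°): beam 1 = 7.5056 ≠ 0.5774 ✗
  (2.5, 3.5, 165°): beam 1 = 3.0000 ≠ 0.5774 ✗
  (1.5, 3.5, 240°): beam 1 = 1.9319 ≠ 0.5774 ✗
  (5.5, 4.5, 150°): beam 1 = 0.5176 ≠ 0.5774 ✗
  …
  (7.5, 3.5, 285°): r_1=0.5774, r_2=0.5176, r_3=2.8868, r_4=1.9319, r_5=0.5774, r_6=0.5176, r_7=0.5774 — all match ✓
Only this pose fits every beam.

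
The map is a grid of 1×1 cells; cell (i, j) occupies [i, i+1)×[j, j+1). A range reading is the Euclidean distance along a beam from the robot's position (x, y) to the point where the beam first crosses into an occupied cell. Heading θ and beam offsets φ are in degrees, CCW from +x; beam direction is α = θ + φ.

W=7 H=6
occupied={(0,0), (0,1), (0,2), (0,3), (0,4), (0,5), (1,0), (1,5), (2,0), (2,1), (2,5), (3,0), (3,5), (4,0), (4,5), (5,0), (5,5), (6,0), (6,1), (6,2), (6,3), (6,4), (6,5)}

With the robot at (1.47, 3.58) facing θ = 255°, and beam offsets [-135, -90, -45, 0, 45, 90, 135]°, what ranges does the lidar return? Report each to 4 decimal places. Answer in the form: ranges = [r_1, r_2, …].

ranges = [0.9400, 0.4866, 0.5427, 1.8159, 1.8244, 4.6898, 2.8400]

beam 1: φ=-135°, α=120°
  direction (-0.5000, 0.8660); cell (1,3); t to first gridline: x 0.9400, y 0.4850 (then +2.0000 / +1.1547)
    (1,4) via y @ 0.4850
    (0,4) via x @ 0.9400  # hit
  → r_1 = 0.9400
beam 2: φ=-90°, α=165°
  direction (-0.9659, 0.2588); cell (1,3); t to first gridline: x 0.4866, y 1.6228 (then +1.0353 / +3.8637)
    (0,3) via x @ 0.4866  # hit
  → r_2 = 0.4866
beam 3: φ=-45°, α=210°
  direction (-0.8660, -0.5000); cell (1,3); t to first gridline: x 0.5427, y 1.1600 (then +1.1547 / +2.0000)
    (0,3) via x @ 0.5427  # hit
  → r_3 = 0.5427
beam 4: φ=0°, α=255°
  direction (-0.2588, -0.9659); cell (1,3); t to first gridline: x 1.8159, y 0.6005 (then +3.8637 / +1.0353)
    (1,2) via y @ 0.6005
    (1,1) via y @ 1.6357
    (0,1) via x @ 1.8159  # hit
  → r_4 = 1.8159
beam 5: φ=45°, α=300°
  direction (0.5000, -0.8660); cell (1,3); t to first gridline: x 1.0600, y 0.6697 (then +2.0000 / +1.1547)
    (1,2) via y @ 0.6697
    (2,2) via x @ 1.0600
    (2,1) via y @ 1.8244  # hit
  → r_5 = 1.8244
beam 6: φ=90°, α=345°
  direction (0.9659, -0.2588); cell (1,3); t to first gridline: x 0.5487, y 2.2409 (then +1.0353 / +3.8637)
    (2,3) via x @ 0.5487
    (3,3) via x @ 1.5840
    (3,2) via y @ 2.2409
    (4,2) via x @ 2.6192
    (5,2) via x @ 3.6545
    (6,2) via x @ 4.6898  # hit
  → r_6 = 4.6898
beam 7: φ=135°, α=30°
  direction (0.8660, 0.5000); cell (1,3); t to first gridline: x 0.6120, y 0.8400 (then +1.1547 / +2.0000)
    (2,3) via x @ 0.6120
    (2,4) via y @ 0.8400
    (3,4) via x @ 1.7667
    (3,5) via y @ 2.8400  # hit
  → r_7 = 2.8400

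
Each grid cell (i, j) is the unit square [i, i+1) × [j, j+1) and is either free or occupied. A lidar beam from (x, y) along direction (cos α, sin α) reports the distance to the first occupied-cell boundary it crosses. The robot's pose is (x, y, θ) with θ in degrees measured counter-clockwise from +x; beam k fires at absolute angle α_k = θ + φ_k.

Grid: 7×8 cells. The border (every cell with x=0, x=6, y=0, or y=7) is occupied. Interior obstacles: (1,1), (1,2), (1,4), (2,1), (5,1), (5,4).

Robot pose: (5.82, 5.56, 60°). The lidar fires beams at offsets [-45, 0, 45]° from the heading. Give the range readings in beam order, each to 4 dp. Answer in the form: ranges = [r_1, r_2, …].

beam 1: φ=-45°, α=15°
  cosα=0.9659 sinα=0.2588 | (5,5) | tMaxX 0.1863 tMaxY 1.7000 | tΔX 1.0353 tΔY 3.8637
    t=0.1863 [x] (6,5) — stop
  → r_1 = 0.1863
beam 2: φ=0°, α=60°
  cosα=0.5000 sinα=0.8660 | (5,5) | tMaxX 0.3600 tMaxY 0.5081 | tΔX 2.0000 tΔY 1.1547
    t=0.3600 [x] (6,5) — stop
  → r_2 = 0.3600
beam 3: φ=45°, α=105°
  cosα=-0.2588 sinα=0.9659 | (5,5) | tMaxX 3.1682 tMaxY 0.4555 | tΔX 3.8637 tΔY 1.0353
    t=0.4555 [y] (5,6)
    t=1.4908 [y] (5,7) — stop
  → r_3 = 1.4908

ranges = [0.1863, 0.3600, 1.4908]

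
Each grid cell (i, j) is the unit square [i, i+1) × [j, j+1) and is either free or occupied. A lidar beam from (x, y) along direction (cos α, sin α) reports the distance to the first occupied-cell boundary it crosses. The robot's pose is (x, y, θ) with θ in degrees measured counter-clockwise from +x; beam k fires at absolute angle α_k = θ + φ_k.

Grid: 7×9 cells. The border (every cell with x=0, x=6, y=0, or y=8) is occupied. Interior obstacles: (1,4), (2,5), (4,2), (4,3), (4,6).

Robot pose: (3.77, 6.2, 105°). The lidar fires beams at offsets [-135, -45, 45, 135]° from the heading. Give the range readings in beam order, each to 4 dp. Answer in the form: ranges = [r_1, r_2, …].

ranges = [0.2656, 0.4600, 3.1985, 5.5400]

beam 1: φ=-135°, α=330°
  direction (0.8660, -0.5000); cell (3,6); t to first gridline: x 0.2656, y 0.4000 (then +1.1547 / +2.0000)
    (4,6) via x @ 0.2656  # hit
  → r_1 = 0.2656
beam 2: φ=-45°, α=60°
  direction (0.5000, 0.8660); cell (3,6); t to first gridline: x 0.4600, y 0.9238 (then +2.0000 / +1.1547)
    (4,6) via x @ 0.4600  # hit
  → r_2 = 0.4600
beam 3: φ=45°, α=150°
  direction (-0.8660, 0.5000); cell (3,6); t to first gridline: x 0.8891, y 1.6000 (then +1.1547 / +2.0000)
    (2,6) via x @ 0.8891
    (2,7) via y @ 1.6000
    (1,7) via x @ 2.0438
    (0,7) via x @ 3.1985  # hit
  → r_3 = 3.1985
beam 4: φ=135°, α=240°
  direction (-0.5000, -0.8660); cell (3,6); t to first gridline: x 1.5400, y 0.2309 (then +2.0000 / +1.1547)
    (3,5) via y @ 0.2309
    (3,4) via y @ 1.3856
    (2,4) via x @ 1.5400
    (2,3) via y @ 2.5403
    (1,3) via x @ 3.5400
    (1,2) via y @ 3.6950
    (1,1) via y @ 4.8497
    (0,1) via x @ 5.5400  # hit
  → r_4 = 5.5400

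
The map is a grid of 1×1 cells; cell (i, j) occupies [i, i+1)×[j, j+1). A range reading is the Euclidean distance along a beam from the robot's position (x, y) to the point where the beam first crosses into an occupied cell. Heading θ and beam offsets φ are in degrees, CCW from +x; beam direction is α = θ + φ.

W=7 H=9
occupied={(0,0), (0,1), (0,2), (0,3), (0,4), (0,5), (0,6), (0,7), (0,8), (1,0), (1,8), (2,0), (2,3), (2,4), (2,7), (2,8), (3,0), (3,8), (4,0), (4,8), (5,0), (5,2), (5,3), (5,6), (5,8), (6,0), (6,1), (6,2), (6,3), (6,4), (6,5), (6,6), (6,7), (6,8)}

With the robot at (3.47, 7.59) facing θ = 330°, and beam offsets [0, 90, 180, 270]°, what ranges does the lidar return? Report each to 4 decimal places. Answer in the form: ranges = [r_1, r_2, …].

ranges = [1.7667, 0.4734, 0.5427, 4.9400]

beam 1: φ=0°, α=330°
  direction (0.8660, -0.5000); cell (3,7); t to first gridline: x 0.6120, y 1.1800 (then +1.1547 / +2.0000)
    (4,7) via x @ 0.6120
    (4,6) via y @ 1.1800
    (5,6) via x @ 1.7667  # hit
  → r_1 = 1.7667
beam 2: φ=90°, α=60°
  direction (0.5000, 0.8660); cell (3,7); t to first gridline: x 1.0600, y 0.4734 (then +2.0000 / +1.1547)
    (3,8) via y @ 0.4734  # hit
  → r_2 = 0.4734
beam 3: φ=180°, α=150°
  direction (-0.8660, 0.5000); cell (3,7); t to first gridline: x 0.5427, y 0.8200 (then +1.1547 / +2.0000)
    (2,7) via x @ 0.5427  # hit
  → r_3 = 0.5427
beam 4: φ=270°, α=240°
  direction (-0.5000, -0.8660); cell (3,7); t to first gridline: x 0.9400, y 0.6813 (then +2.0000 / +1.1547)
    (3,6) via y @ 0.6813
    (2,6) via x @ 0.9400
    (2,5) via y @ 1.8360
    (1,5) via x @ 2.9400
    (1,4) via y @ 2.9907
    (1,3) via y @ 4.1454
    (0,3) via x @ 4.9400  # hit
  → r_4 = 4.9400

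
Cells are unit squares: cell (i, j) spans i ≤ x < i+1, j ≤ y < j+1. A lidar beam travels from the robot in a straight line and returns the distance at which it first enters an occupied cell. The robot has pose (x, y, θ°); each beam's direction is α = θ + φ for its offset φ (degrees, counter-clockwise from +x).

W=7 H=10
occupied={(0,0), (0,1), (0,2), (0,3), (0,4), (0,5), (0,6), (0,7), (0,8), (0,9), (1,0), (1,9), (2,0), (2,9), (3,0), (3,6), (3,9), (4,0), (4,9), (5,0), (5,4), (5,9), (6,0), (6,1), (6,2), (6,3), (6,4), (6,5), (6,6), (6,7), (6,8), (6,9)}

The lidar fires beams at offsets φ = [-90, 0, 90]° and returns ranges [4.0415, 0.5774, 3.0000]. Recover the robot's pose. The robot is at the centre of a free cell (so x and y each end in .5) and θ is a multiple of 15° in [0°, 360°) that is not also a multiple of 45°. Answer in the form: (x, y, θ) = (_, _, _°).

Candidates: 38 free-cell centres × 16 headings = 608 poses. Raycast each; keep the one whose scan matches to 4 dp.
  (4.5, 7.5, 210°): beam 1 = 1.7321 ≠ 4.0415 ✗
  (3.5, 2.5, 60°): beam 1 = 2.8868 ≠ 4.0415 ✗
  (3.5, 7.5, 120°): beam 1 = 2.8868 ≠ 4.0415 ✗
  …
  (4.5, 4.5, 330°): r_1=4.0415, r_2=0.5774, r_3=3.0000 — all match ✓
Unique over the lattice → pose = (4.5, 4.5, 330°).

(x, y, θ) = (4.5, 4.5, 330°)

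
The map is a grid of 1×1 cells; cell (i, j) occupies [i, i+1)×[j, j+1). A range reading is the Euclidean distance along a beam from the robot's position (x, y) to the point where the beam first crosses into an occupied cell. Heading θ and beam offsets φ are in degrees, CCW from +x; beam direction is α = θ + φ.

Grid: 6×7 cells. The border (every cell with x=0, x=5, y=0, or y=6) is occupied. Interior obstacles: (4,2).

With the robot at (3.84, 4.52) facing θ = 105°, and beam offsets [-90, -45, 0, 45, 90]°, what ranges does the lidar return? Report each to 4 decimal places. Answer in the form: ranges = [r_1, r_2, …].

ranges = [1.2009, 1.7090, 1.5322, 2.9600, 2.9402]

beam 1: φ=-90°, α=15°
  cosα=0.9659 sinα=0.2588 | (3,4) | tMaxX 0.1656 tMaxY 1.8546 | tΔX 1.0353 tΔY 3.8637
    t=0.1656 [x] (4,4)
    t=1.2009 [x] (5,4) — stop
  → r_1 = 1.2009
beam 2: φ=-45°, α=60°
  cosα=0.5000 sinα=0.8660 | (3,4) | tMaxX 0.3200 tMaxY 0.5543 | tΔX 2.0000 tΔY 1.1547
    t=0.3200 [x] (4,4)
    t=0.5543 [y] (4,5)
    t=1.7090 [y] (4,6) — stop
  → r_2 = 1.7090
beam 3: φ=0°, α=105°
  cosα=-0.2588 sinα=0.9659 | (3,4) | tMaxX 3.2455 tMaxY 0.4969 | tΔX 3.8637 tΔY 1.0353
    t=0.4969 [y] (3,5)
    t=1.5322 [y] (3,6) — stop
  → r_3 = 1.5322
beam 4: φ=45°, α=150°
  cosα=-0.8660 sinα=0.5000 | (3,4) | tMaxX 0.9699 tMaxY 0.9600 | tΔX 1.1547 tΔY 2.0000
    t=0.9600 [y] (3,5)
    t=0.9699 [x] (2,5)
    t=2.1246 [x] (1,5)
    t=2.9600 [y] (1,6) — stop
  → r_4 = 2.9600
beam 5: φ=90°, α=195°
  cosα=-0.9659 sinα=-0.2588 | (3,4) | tMaxX 0.8696 tMaxY 2.0091 | tΔX 1.0353 tΔY 3.8637
    t=0.8696 [x] (2,4)
    t=1.9049 [x] (1,4)
    t=2.0091 [y] (1,3)
    t=2.9402 [x] (0,3) — stop
  → r_5 = 2.9402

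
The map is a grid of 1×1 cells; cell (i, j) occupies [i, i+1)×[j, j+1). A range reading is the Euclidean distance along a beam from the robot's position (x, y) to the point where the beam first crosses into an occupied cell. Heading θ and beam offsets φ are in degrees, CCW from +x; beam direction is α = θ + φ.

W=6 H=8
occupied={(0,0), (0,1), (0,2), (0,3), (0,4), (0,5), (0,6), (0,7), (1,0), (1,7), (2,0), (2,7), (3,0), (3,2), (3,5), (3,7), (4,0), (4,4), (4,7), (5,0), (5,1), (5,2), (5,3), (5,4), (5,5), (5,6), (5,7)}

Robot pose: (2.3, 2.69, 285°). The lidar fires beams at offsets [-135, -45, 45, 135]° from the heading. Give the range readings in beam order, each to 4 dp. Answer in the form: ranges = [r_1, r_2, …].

beam 1: φ=-135°, α=150°
  dir = (cos 150°, sin 150°) = (-0.8660, 0.5000); from cell (2,2)
  next x-line at t=0.3464, next y-line at t=0.6200; Δt_x=1.1547, Δt_y=2.0000
    x: enter (1,2) at t=0.3464
    y: enter (1,3) at t=0.6200
    x: enter (0,3) at t=1.5011 ← occupied
  → r_1 = 1.5011
beam 2: φ=-45°, α=240°
  dir = (cos 240°, sin 240°) = (-0.5000, -0.8660); from cell (2,2)
  next x-line at t=0.6000, next y-line at t=0.7967; Δt_x=2.0000, Δt_y=1.1547
    x: enter (1,2) at t=0.6000
    y: enter (1,1) at t=0.7967
    y: enter (1,0) at t=1.9514 ← occupied
  → r_2 = 1.9514
beam 3: φ=45°, α=330°
  dir = (cos 330°, sin 330°) = (0.8660, -0.5000); from cell (2,2)
  next x-line at t=0.8083, next y-line at t=1.3800; Δt_x=1.1547, Δt_y=2.0000
    x: enter (3,2) at t=0.8083 ← occupied
  → r_3 = 0.8083
beam 4: φ=135°, α=60°
  dir = (cos 60°, sin 60°) = (0.5000, 0.8660); from cell (2,2)
  next x-line at t=1.4000, next y-line at t=0.3580; Δt_x=2.0000, Δt_y=1.1547
    y: enter (2,3) at t=0.3580
    x: enter (3,3) at t=1.4000
    y: enter (3,4) at t=1.5127
    y: enter (3,5) at t=2.6674 ← occupied
  → r_4 = 2.6674

ranges = [1.5011, 1.9514, 0.8083, 2.6674]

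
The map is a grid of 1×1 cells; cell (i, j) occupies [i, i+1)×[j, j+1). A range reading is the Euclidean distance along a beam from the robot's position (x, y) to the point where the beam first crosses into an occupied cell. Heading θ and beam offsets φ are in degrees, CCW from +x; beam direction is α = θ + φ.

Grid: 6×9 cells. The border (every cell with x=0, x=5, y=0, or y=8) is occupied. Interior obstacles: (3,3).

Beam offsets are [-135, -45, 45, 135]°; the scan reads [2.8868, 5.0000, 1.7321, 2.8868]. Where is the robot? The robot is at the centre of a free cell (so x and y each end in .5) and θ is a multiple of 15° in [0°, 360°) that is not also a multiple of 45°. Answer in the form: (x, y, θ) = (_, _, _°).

Candidates: 27 free-cell centres × 16 headings = 432 poses. Raycast each; keep the one whose scan matches to 4 dp.
  (2.5, 2.5, 15°): beam 1 = 1.7321 ≠ 2.8868 ✗
  (4.5, 7.5, 120°): beam 1 = 0.5176 ≠ 2.8868 ✗
  (4.5, 4.5, 60°): beam 1 = 1.9319 ≠ 2.8868 ✗
  (4.5, 1.5, 210°): beam 1 = 1.9319 ≠ 2.8868 ✗
  …
  (3.5, 5.5, 285°): r_1=2.8868, r_2=5.0000, r_3=1.7321, r_4=2.8868 — all match ✓
Unique over the lattice → pose = (3.5, 5.5, 285°).

(x, y, θ) = (3.5, 5.5, 285°)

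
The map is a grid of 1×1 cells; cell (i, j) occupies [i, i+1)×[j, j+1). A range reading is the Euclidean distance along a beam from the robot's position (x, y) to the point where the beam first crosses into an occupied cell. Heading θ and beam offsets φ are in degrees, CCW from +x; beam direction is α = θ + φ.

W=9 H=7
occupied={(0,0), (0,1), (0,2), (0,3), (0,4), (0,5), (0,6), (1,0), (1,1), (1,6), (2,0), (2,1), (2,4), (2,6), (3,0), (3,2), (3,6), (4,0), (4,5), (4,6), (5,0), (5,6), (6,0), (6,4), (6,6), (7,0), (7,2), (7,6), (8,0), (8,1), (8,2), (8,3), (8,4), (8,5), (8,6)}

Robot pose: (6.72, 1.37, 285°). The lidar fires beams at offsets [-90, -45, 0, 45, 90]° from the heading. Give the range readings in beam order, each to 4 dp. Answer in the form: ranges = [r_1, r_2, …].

ranges = [1.4296, 0.4272, 0.3831, 0.7400, 1.3252]

beam 1: φ=-90°, α=195°
  direction (-0.9659, -0.2588); cell (6,1); t to first gridline: x 0.7454, y 1.4296 (then +1.0353 / +3.8637)
    (5,1) via x @ 0.7454
    (5,0) via y @ 1.4296  # hit
  → r_1 = 1.4296
beam 2: φ=-45°, α=240°
  direction (-0.5000, -0.8660); cell (6,1); t to first gridline: x 1.4400, y 0.4272 (then +2.0000 / +1.1547)
    (6,0) via y @ 0.4272  # hit
  → r_2 = 0.4272
beam 3: φ=0°, α=285°
  direction (0.2588, -0.9659); cell (6,1); t to first gridline: x 1.0818, y 0.3831 (then +3.8637 / +1.0353)
    (6,0) via y @ 0.3831  # hit
  → r_3 = 0.3831
beam 4: φ=45°, α=330°
  direction (0.8660, -0.5000); cell (6,1); t to first gridline: x 0.3233, y 0.7400 (then +1.1547 / +2.0000)
    (7,1) via x @ 0.3233
    (7,0) via y @ 0.7400  # hit
  → r_4 = 0.7400
beam 5: φ=90°, α=15°
  direction (0.9659, 0.2588); cell (6,1); t to first gridline: x 0.2899, y 2.4341 (then +1.0353 / +3.8637)
    (7,1) via x @ 0.2899
    (8,1) via x @ 1.3252  # hit
  → r_5 = 1.3252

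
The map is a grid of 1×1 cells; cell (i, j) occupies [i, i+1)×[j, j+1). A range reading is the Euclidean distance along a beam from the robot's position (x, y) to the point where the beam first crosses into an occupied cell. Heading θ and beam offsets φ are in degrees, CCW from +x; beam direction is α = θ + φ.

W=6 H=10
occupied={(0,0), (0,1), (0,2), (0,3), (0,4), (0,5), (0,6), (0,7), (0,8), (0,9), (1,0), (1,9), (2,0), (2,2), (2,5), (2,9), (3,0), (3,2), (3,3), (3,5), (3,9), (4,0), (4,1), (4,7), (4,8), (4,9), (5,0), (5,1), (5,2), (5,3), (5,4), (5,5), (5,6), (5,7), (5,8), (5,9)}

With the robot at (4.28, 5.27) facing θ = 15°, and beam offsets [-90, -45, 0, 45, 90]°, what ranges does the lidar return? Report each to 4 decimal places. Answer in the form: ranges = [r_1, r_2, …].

beam 1: φ=-90°, α=285°
  direction (0.2588, -0.9659); cell (4,5); t to first gridline: x 2.7819, y 0.2795 (then +3.8637 / +1.0353)
    (4,4) via y @ 0.2795
    (4,3) via y @ 1.3148
    (4,2) via y @ 2.3501
    (5,2) via x @ 2.7819  # hit
  → r_1 = 2.7819
beam 2: φ=-45°, α=330°
  direction (0.8660, -0.5000); cell (4,5); t to first gridline: x 0.8314, y 0.5400 (then +1.1547 / +2.0000)
    (4,4) via y @ 0.5400
    (5,4) via x @ 0.8314  # hit
  → r_2 = 0.8314
beam 3: φ=0°, α=15°
  direction (0.9659, 0.2588); cell (4,5); t to first gridline: x 0.7454, y 2.8205 (then +1.0353 / +3.8637)
    (5,5) via x @ 0.7454  # hit
  → r_3 = 0.7454
beam 4: φ=45°, α=60°
  direction (0.5000, 0.8660); cell (4,5); t to first gridline: x 1.4400, y 0.8429 (then +2.0000 / +1.1547)
    (4,6) via y @ 0.8429
    (5,6) via x @ 1.4400  # hit
  → r_4 = 1.4400
beam 5: φ=90°, α=105°
  direction (-0.2588, 0.9659); cell (4,5); t to first gridline: x 1.0818, y 0.7558 (then +3.8637 / +1.0353)
    (4,6) via y @ 0.7558
    (3,6) via x @ 1.0818
    (3,7) via y @ 1.7910
    (3,8) via y @ 2.8263
    (3,9) via y @ 3.8616  # hit
  → r_5 = 3.8616

ranges = [2.7819, 0.8314, 0.7454, 1.4400, 3.8616]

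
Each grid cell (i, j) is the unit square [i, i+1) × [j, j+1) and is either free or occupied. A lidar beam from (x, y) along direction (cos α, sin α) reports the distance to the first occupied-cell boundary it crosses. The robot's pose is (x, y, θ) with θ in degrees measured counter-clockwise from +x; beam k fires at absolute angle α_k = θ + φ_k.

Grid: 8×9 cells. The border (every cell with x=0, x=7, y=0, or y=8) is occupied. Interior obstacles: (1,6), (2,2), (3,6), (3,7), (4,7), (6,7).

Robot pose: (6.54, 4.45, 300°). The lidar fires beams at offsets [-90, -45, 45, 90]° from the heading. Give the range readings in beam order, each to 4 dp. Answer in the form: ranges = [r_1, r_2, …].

beam 1: φ=-90°, α=210°
  dir = (cos 210°, sin 210°) = (-0.8660, -0.5000); from cell (6,4)
  next x-line at t=0.6235, next y-line at t=0.9000; Δt_x=1.1547, Δt_y=2.0000
    x: enter (5,4) at t=0.6235
    y: enter (5,3) at t=0.9000
    x: enter (4,3) at t=1.7782
    y: enter (4,2) at t=2.9000
    x: enter (3,2) at t=2.9329
    x: enter (2,2) at t=4.0876 ← occupied
  → r_1 = 4.0876
beam 2: φ=-45°, α=255°
  dir = (cos 255°, sin 255°) = (-0.2588, -0.9659); from cell (6,4)
  next x-line at t=2.0864, next y-line at t=0.4659; Δt_x=3.8637, Δt_y=1.0353
    y: enter (6,3) at t=0.4659
    y: enter (6,2) at t=1.5012
    x: enter (5,2) at t=2.0864
    y: enter (5,1) at t=2.5364
    y: enter (5,0) at t=3.5717 ← occupied
  → r_2 = 3.5717
beam 3: φ=45°, α=345°
  dir = (cos 345°, sin 345°) = (0.9659, -0.2588); from cell (6,4)
  next x-line at t=0.4762, next y-line at t=1.7387; Δt_x=1.0353, Δt_y=3.8637
    x: enter (7,4) at t=0.4762 ← occupied
  → r_3 = 0.4762
beam 4: φ=90°, α=30°
  dir = (cos 30°, sin 30°) = (0.8660, 0.5000); from cell (6,4)
  next x-line at t=0.5312, next y-line at t=1.1000; Δt_x=1.1547, Δt_y=2.0000
    x: enter (7,4) at t=0.5312 ← occupied
  → r_4 = 0.5312

ranges = [4.0876, 3.5717, 0.4762, 0.5312]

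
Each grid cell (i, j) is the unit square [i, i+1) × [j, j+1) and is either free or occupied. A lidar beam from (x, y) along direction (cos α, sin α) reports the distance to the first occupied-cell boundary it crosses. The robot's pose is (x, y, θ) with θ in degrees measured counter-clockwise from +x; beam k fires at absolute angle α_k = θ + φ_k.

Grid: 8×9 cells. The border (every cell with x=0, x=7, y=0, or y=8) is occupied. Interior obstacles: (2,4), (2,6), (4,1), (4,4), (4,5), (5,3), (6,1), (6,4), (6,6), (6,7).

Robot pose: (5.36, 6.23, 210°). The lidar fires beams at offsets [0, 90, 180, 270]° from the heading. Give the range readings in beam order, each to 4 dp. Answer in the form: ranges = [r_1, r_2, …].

beam 1: φ=0°, α=210°
  dir = (cos 210°, sin 210°) = (-0.8660, -0.5000); from cell (5,6)
  next x-line at t=0.4157, next y-line at t=0.4600; Δt_x=1.1547, Δt_y=2.0000
    x: enter (4,6) at t=0.4157
    y: enter (4,5) at t=0.4600 ← occupied
  → r_1 = 0.4600
beam 2: φ=90°, α=300°
  dir = (cos 300°, sin 300°) = (0.5000, -0.8660); from cell (5,6)
  next x-line at t=1.2800, next y-line at t=0.2656; Δt_x=2.0000, Δt_y=1.1547
    y: enter (5,5) at t=0.2656
    x: enter (6,5) at t=1.2800
    y: enter (6,4) at t=1.4203 ← occupied
  → r_2 = 1.4203
beam 3: φ=180°, α=30°
  dir = (cos 30°, sin 30°) = (0.8660, 0.5000); from cell (5,6)
  next x-line at t=0.7390, next y-line at t=1.5400; Δt_x=1.1547, Δt_y=2.0000
    x: enter (6,6) at t=0.7390 ← occupied
  → r_3 = 0.7390
beam 4: φ=270°, α=120°
  dir = (cos 120°, sin 120°) = (-0.5000, 0.8660); from cell (5,6)
  next x-line at t=0.7200, next y-line at t=0.8891; Δt_x=2.0000, Δt_y=1.1547
    x: enter (4,6) at t=0.7200
    y: enter (4,7) at t=0.8891
    y: enter (4,8) at t=2.0438 ← occupied
  → r_4 = 2.0438

ranges = [0.4600, 1.4203, 0.7390, 2.0438]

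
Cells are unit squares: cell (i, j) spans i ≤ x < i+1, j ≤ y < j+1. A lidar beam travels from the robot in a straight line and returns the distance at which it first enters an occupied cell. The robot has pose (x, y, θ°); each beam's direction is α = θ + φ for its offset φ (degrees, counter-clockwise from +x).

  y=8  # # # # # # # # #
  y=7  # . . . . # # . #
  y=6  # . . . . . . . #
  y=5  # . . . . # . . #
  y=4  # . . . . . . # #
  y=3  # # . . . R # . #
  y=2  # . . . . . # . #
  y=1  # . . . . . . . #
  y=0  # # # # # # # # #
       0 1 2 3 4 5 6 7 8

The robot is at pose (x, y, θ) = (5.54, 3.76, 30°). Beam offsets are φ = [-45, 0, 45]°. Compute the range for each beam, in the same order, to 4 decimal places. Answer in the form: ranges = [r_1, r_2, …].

beam 1: φ=-45°, α=345°
  direction (0.9659, -0.2588); cell (5,3); t to first gridline: x 0.4762, y 2.9364 (then +1.0353 / +3.8637)
    (6,3) via x @ 0.4762  # hit
  → r_1 = 0.4762
beam 2: φ=0°, α=30°
  direction (0.8660, 0.5000); cell (5,3); t to first gridline: x 0.5312, y 0.4800 (then +1.1547 / +2.0000)
    (5,4) via y @ 0.4800
    (6,4) via x @ 0.5312
    (7,4) via x @ 1.6859  # hit
  → r_2 = 1.6859
beam 3: φ=45°, α=75°
  direction (0.2588, 0.9659); cell (5,3); t to first gridline: x 1.7773, y 0.2485 (then +3.8637 / +1.0353)
    (5,4) via y @ 0.2485
    (5,5) via y @ 1.2837  # hit
  → r_3 = 1.2837

ranges = [0.4762, 1.6859, 1.2837]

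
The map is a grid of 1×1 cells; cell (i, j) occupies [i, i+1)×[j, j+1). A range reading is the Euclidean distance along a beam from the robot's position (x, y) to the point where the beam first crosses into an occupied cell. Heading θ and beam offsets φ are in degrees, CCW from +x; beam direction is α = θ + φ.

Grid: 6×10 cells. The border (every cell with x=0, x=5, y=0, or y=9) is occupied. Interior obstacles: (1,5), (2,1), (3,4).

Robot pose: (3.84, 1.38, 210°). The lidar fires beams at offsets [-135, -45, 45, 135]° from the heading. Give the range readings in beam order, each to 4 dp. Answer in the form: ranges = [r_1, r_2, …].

beam 1: φ=-135°, α=75°
  cosα=0.2588 sinα=0.9659 | (3,1) | tMaxX 0.6182 tMaxY 0.6419 | tΔX 3.8637 tΔY 1.0353
    t=0.6182 [x] (4,1)
    t=0.6419 [y] (4,2)
    t=1.6771 [y] (4,3)
    t=2.7124 [y] (4,4)
    t=3.7477 [y] (4,5)
    t=4.4819 [x] (5,5) — stop
  → r_1 = 4.4819
beam 2: φ=-45°, α=165°
  cosα=-0.9659 sinα=0.2588 | (3,1) | tMaxX 0.8696 tMaxY 2.3955 | tΔX 1.0353 tΔY 3.8637
    t=0.8696 [x] (2,1) — stop
  → r_2 = 0.8696
beam 3: φ=45°, α=255°
  cosα=-0.2588 sinα=-0.9659 | (3,1) | tMaxX 3.2455 tMaxY 0.3934 | tΔX 3.8637 tΔY 1.0353
    t=0.3934 [y] (3,0) — stop
  → r_3 = 0.3934
beam 4: φ=135°, α=345°
  cosα=0.9659 sinα=-0.2588 | (3,1) | tMaxX 0.1656 tMaxY 1.4682 | tΔX 1.0353 tΔY 3.8637
    t=0.1656 [x] (4,1)
    t=1.2009 [x] (5,1) — stop
  → r_4 = 1.2009

ranges = [4.4819, 0.8696, 0.3934, 1.2009]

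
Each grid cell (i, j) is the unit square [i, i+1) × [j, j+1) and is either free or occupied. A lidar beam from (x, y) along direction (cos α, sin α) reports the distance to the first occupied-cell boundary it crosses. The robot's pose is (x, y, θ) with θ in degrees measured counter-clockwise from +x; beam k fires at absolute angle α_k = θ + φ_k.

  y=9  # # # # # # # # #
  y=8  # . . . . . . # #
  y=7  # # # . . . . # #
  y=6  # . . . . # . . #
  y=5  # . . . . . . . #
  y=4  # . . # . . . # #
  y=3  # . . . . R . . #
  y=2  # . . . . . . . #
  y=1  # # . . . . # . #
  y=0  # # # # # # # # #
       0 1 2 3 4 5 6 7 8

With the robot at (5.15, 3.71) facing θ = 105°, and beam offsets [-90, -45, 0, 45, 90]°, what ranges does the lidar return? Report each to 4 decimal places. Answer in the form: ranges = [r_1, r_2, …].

ranges = [1.9153, 3.7990, 5.4766, 1.3279, 4.2964]

beam 1: φ=-90°, α=15°
  d=(0.9659,0.2588)  start (5,3)  tX=0.8800 tY=1.1205  stride 1/|dx|=1.0353 1/|dy|=3.8637
    cross x-line → (6,3), t=0.8800
    cross y-line → (6,4), t=1.1205
    cross x-line → (7,4), t=1.9153 (wall)
  → r_1 = 1.9153
beam 2: φ=-45°, α=60°
  d=(0.5000,0.8660)  start (5,3)  tX=1.7000 tY=0.3349  stride 1/|dx|=2.0000 1/|dy|=1.1547
    cross y-line → (5,4), t=0.3349
    cross y-line → (5,5), t=1.4896
    cross x-line → (6,5), t=1.7000
    cross y-line → (6,6), t=2.6443
    cross x-line → (7,6), t=3.7000
    cross y-line → (7,7), t=3.7990 (wall)
  → r_2 = 3.7990
beam 3: φ=0°, α=105°
  d=(-0.2588,0.9659)  start (5,3)  tX=0.5796 tY=0.3002  stride 1/|dx|=3.8637 1/|dy|=1.0353
    cross y-line → (5,4), t=0.3002
    cross x-line → (4,4), t=0.5796
    cross y-line → (4,5), t=1.3355
    cross y-line → (4,6), t=2.3708
    cross y-line → (4,7), t=3.4061
    cross y-line → (4,8), t=4.4413
    cross x-line → (3,8), t=4.4433
    cross y-line → (3,9), t=5.4766 (wall)
  → r_3 = 5.4766
beam 4: φ=45°, α=150°
  d=(-0.8660,0.5000)  start (5,3)  tX=0.1732 tY=0.5800  stride 1/|dx|=1.1547 1/|dy|=2.0000
    cross x-line → (4,3), t=0.1732
    cross y-line → (4,4), t=0.5800
    cross x-line → (3,4), t=1.3279 (wall)
  → r_4 = 1.3279
beam 5: φ=90°, α=195°
  d=(-0.9659,-0.2588)  start (5,3)  tX=0.1553 tY=2.7432  stride 1/|dx|=1.0353 1/|dy|=3.8637
    cross x-line → (4,3), t=0.1553
    cross x-line → (3,3), t=1.1906
    cross x-line → (2,3), t=2.2258
    cross y-line → (2,2), t=2.7432
    cross x-line → (1,2), t=3.2611
    cross x-line → (0,2), t=4.2964 (wall)
  → r_5 = 4.2964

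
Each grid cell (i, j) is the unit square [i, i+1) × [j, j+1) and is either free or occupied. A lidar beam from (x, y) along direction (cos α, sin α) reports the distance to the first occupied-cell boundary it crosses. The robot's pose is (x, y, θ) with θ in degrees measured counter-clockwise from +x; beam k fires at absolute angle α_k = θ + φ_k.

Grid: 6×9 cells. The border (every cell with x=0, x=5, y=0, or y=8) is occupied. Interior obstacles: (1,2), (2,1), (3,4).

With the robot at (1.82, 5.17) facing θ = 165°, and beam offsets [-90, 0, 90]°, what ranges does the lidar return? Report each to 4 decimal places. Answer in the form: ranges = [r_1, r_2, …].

ranges = [2.9298, 0.8489, 2.2465]

beam 1: φ=-90°, α=75°
  dir = (cos 75°, sin 75°) = (0.2588, 0.9659); from cell (1,5)
  next x-line at t=0.6955, next y-line at t=0.8593; Δt_x=3.8637, Δt_y=1.0353
    x: enter (2,5) at t=0.6955
    y: enter (2,6) at t=0.8593
    y: enter (2,7) at t=1.8946
    y: enter (2,8) at t=2.9298 ← occupied
  → r_1 = 2.9298
beam 2: φ=0°, α=165°
  dir = (cos 165°, sin 165°) = (-0.9659, 0.2588); from cell (1,5)
  next x-line at t=0.8489, next y-line at t=3.2069; Δt_x=1.0353, Δt_y=3.8637
    x: enter (0,5) at t=0.8489 ← occupied
  → r_2 = 0.8489
beam 3: φ=90°, α=255°
  dir = (cos 255°, sin 255°) = (-0.2588, -0.9659); from cell (1,5)
  next x-line at t=3.1682, next y-line at t=0.1760; Δt_x=3.8637, Δt_y=1.0353
    y: enter (1,4) at t=0.1760
    y: enter (1,3) at t=1.2113
    y: enter (1,2) at t=2.2465 ← occupied
  → r_3 = 2.2465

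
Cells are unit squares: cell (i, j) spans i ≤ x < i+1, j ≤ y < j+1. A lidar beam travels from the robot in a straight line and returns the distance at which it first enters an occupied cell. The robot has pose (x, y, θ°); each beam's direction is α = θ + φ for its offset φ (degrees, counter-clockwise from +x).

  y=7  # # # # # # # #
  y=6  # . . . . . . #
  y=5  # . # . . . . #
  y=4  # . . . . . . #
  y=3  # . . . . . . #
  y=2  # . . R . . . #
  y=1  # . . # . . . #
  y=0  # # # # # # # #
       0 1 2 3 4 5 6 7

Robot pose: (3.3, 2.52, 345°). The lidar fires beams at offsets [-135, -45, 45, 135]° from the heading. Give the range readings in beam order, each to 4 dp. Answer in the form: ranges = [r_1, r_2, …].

beam 1: φ=-135°, α=210°
  dir = (cos 210°, sin 210°) = (-0.8660, -0.5000); from cell (3,2)
  next x-line at t=0.3464, next y-line at t=1.0400; Δt_x=1.1547, Δt_y=2.0000
    x: enter (2,2) at t=0.3464
    y: enter (2,1) at t=1.0400
    x: enter (1,1) at t=1.5011
    x: enter (0,1) at t=2.6558 ← occupied
  → r_1 = 2.6558
beam 2: φ=-45°, α=300°
  dir = (cos 300°, sin 300°) = (0.5000, -0.8660); from cell (3,2)
  next x-line at t=1.4000, next y-line at t=0.6004; Δt_x=2.0000, Δt_y=1.1547
    y: enter (3,1) at t=0.6004 ← occupied
  → r_2 = 0.6004
beam 3: φ=45°, α=30°
  dir = (cos 30°, sin 30°) = (0.8660, 0.5000); from cell (3,2)
  next x-line at t=0.8083, next y-line at t=0.9600; Δt_x=1.1547, Δt_y=2.0000
    x: enter (4,2) at t=0.8083
    y: enter (4,3) at t=0.9600
    x: enter (5,3) at t=1.9630
    y: enter (5,4) at t=2.9600
    x: enter (6,4) at t=3.1177
    x: enter (7,4) at t=4.2724 ← occupied
  → r_3 = 4.2724
beam 4: φ=135°, α=120°
  dir = (cos 120°, sin 120°) = (-0.5000, 0.8660); from cell (3,2)
  next x-line at t=0.6000, next y-line at t=0.5543; Δt_x=2.0000, Δt_y=1.1547
    y: enter (3,3) at t=0.5543
    x: enter (2,3) at t=0.6000
    y: enter (2,4) at t=1.7090
    x: enter (1,4) at t=2.6000
    y: enter (1,5) at t=2.8637
    y: enter (1,6) at t=4.0184
    x: enter (0,6) at t=4.6000 ← occupied
  → r_4 = 4.6000

ranges = [2.6558, 0.6004, 4.2724, 4.6000]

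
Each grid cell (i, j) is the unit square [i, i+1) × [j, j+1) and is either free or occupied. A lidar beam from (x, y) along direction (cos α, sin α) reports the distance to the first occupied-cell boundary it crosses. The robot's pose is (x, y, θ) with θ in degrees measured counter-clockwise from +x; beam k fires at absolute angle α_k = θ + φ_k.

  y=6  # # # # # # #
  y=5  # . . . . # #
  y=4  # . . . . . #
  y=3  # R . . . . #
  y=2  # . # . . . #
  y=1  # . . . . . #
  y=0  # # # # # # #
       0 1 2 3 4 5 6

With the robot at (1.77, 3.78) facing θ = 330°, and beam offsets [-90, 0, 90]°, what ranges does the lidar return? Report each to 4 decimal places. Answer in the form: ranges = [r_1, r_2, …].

ranges = [1.5400, 4.8844, 2.5634]

beam 1: φ=-90°, α=240°
  cosα=-0.5000 sinα=-0.8660 | (1,3) | tMaxX 1.5400 tMaxY 0.9007 | tΔX 2.0000 tΔY 1.1547
    t=0.9007 [y] (1,2)
    t=1.5400 [x] (0,2) — stop
  → r_1 = 1.5400
beam 2: φ=0°, α=330°
  cosα=0.8660 sinα=-0.5000 | (1,3) | tMaxX 0.2656 tMaxY 1.5600 | tΔX 1.1547 tΔY 2.0000
    t=0.2656 [x] (2,3)
    t=1.4203 [x] (3,3)
    t=1.5600 [y] (3,2)
    t=2.5750 [x] (4,2)
    t=3.5600 [y] (4,1)
    t=3.7297 [x] (5,1)
    t=4.8844 [x] (6,1) — stop
  → r_2 = 4.8844
beam 3: φ=90°, α=60°
  cosα=0.5000 sinα=0.8660 | (1,3) | tMaxX 0.4600 tMaxY 0.2540 | tΔX 2.0000 tΔY 1.1547
    t=0.2540 [y] (1,4)
    t=0.4600 [x] (2,4)
    t=1.4087 [y] (2,5)
    t=2.4600 [x] (3,5)
    t=2.5634 [y] (3,6) — stop
  → r_3 = 2.5634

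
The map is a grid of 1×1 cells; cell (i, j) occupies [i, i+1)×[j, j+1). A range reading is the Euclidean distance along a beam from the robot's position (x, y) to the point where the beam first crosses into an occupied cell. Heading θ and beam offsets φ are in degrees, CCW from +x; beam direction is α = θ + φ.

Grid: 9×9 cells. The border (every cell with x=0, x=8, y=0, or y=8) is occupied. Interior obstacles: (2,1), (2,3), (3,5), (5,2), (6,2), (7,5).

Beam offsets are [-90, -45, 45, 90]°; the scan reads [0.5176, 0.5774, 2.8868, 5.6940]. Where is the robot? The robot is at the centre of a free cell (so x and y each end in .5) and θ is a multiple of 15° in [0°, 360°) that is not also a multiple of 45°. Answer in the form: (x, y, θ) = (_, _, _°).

Enumerate (i+0.5, j+0.5, θ) over the 43 free cells and 16 admissible headings. For each, cast all 4 beams and compare to the given ranges.
  (2.5, 2.5, 15°): beam 2 = 3.0000 ≠ 0.5774 ✗
  (6.5, 3.5, 240°): beam 1 = 3.0000 ≠ 0.5176 ✗
  (4.5, 6.5, 15°): beam 1 = 3.6235 ≠ 0.5176 ✗
  …
  (6.5, 5.5, 75°): r_1=0.5176, r_2=0.5774, r_3=2.8868, r_4=5.6940 — all match ✓
Unique over the lattice → pose = (6.5, 5.5, 75°).

(x, y, θ) = (6.5, 5.5, 75°)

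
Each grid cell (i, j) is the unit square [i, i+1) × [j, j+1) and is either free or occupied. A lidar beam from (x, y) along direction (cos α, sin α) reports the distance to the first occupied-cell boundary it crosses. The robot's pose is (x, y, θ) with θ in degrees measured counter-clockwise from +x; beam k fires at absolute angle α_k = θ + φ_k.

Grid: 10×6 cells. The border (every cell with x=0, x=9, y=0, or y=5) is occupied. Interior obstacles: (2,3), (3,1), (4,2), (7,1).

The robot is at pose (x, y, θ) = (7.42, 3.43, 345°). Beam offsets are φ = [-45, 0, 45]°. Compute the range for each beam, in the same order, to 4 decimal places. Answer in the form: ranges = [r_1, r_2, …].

beam 1: φ=-45°, α=300°
  dir = (cos 300°, sin 300°) = (0.5000, -0.8660); from cell (7,3)
  next x-line at t=1.1600, next y-line at t=0.4965; Δt_x=2.0000, Δt_y=1.1547
    y: enter (7,2) at t=0.4965
    x: enter (8,2) at t=1.1600
    y: enter (8,1) at t=1.6512
    y: enter (8,0) at t=2.8059 ← occupied
  → r_1 = 2.8059
beam 2: φ=0°, α=345°
  dir = (cos 345°, sin 345°) = (0.9659, -0.2588); from cell (7,3)
  next x-line at t=0.6005, next y-line at t=1.6614; Δt_x=1.0353, Δt_y=3.8637
    x: enter (8,3) at t=0.6005
    x: enter (9,3) at t=1.6357 ← occupied
  → r_2 = 1.6357
beam 3: φ=45°, α=30°
  dir = (cos 30°, sin 30°) = (0.8660, 0.5000); from cell (7,3)
  next x-line at t=0.6697, next y-line at t=1.1400; Δt_x=1.1547, Δt_y=2.0000
    x: enter (8,3) at t=0.6697
    y: enter (8,4) at t=1.1400
    x: enter (9,4) at t=1.8244 ← occupied
  → r_3 = 1.8244

ranges = [2.8059, 1.6357, 1.8244]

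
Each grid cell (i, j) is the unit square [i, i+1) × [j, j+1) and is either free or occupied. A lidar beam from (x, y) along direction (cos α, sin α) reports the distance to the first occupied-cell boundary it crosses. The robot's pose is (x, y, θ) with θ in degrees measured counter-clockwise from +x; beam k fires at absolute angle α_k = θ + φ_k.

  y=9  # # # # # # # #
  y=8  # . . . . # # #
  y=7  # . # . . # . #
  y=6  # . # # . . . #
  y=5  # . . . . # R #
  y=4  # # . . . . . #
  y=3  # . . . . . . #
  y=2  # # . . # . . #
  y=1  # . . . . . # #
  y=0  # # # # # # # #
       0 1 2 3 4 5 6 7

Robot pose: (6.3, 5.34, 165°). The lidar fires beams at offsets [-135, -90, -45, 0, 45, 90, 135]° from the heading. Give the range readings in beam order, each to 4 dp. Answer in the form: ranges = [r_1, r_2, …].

beam 1: φ=-135°, α=30°
  cosα=0.8660 sinα=0.5000 | (6,5) | tMaxX 0.8083 tMaxY 1.3200 | tΔX 1.1547 tΔY 2.0000
    t=0.8083 [x] (7,5) — stop
  → r_1 = 0.8083
beam 2: φ=-90°, α=75°
  cosα=0.2588 sinα=0.9659 | (6,5) | tMaxX 2.7046 tMaxY 0.6833 | tΔX 3.8637 tΔY 1.0353
    t=0.6833 [y] (6,6)
    t=1.7186 [y] (6,7)
    t=2.7046 [x] (7,7) — stop
  → r_2 = 2.7046
beam 3: φ=-45°, α=120°
  cosα=-0.5000 sinα=0.8660 | (6,5) | tMaxX 0.6000 tMaxY 0.7621 | tΔX 2.0000 tΔY 1.1547
    t=0.6000 [x] (5,5) — stop
  → r_3 = 0.6000
beam 4: φ=0°, α=165°
  cosα=-0.9659 sinα=0.2588 | (6,5) | tMaxX 0.3106 tMaxY 2.5500 | tΔX 1.0353 tΔY 3.8637
    t=0.3106 [x] (5,5) — stop
  → r_4 = 0.3106
beam 5: φ=45°, α=210°
  cosα=-0.8660 sinα=-0.5000 | (6,5) | tMaxX 0.3464 tMaxY 0.6800 | tΔX 1.1547 tΔY 2.0000
    t=0.3464 [x] (5,5) — stop
  → r_5 = 0.3464
beam 6: φ=90°, α=255°
  cosα=-0.2588 sinα=-0.9659 | (6,5) | tMaxX 1.1591 tMaxY 0.3520 | tΔX 3.8637 tΔY 1.0353
    t=0.3520 [y] (6,4)
    t=1.1591 [x] (5,4)
    t=1.3873 [y] (5,3)
    t=2.4225 [y] (5,2)
    t=3.4578 [y] (5,1)
    t=4.4931 [y] (5,0) — stop
  → r_6 = 4.4931
beam 7: φ=135°, α=300°
  cosα=0.5000 sinα=-0.8660 | (6,5) | tMaxX 1.4000 tMaxY 0.3926 | tΔX 2.0000 tΔY 1.1547
    t=0.3926 [y] (6,4)
    t=1.4000 [x] (7,4) — stop
  → r_7 = 1.4000

ranges = [0.8083, 2.7046, 0.6000, 0.3106, 0.3464, 4.4931, 1.4000]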